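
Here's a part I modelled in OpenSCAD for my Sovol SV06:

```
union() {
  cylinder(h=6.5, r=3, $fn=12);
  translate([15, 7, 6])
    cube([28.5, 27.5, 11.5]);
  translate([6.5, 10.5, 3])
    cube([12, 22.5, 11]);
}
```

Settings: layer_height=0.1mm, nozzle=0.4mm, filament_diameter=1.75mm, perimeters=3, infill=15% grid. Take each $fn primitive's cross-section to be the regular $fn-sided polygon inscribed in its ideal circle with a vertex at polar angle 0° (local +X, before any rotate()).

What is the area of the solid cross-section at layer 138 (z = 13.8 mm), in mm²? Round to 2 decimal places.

975.00 mm²

At z = 13.8 mm: the cylinder does not reach this height (z outside [0, 6.5]); the cube at (15, 7) is present — its section is the full 28.5×27.5 rectangle (area 783.75 mm²); the 12×22.5 cube at (6.5, 10.5) contributes its full rectangle (area 270.00 mm²); Combining (union): the regions partially overlap — summed areas 1053.75 mm² minus the doubly-counted overlap 78.75 mm² gives 975.00 mm² — area = 975.00 mm². Overall, the cross-section is a single solid region. Net area = 975.00 mm².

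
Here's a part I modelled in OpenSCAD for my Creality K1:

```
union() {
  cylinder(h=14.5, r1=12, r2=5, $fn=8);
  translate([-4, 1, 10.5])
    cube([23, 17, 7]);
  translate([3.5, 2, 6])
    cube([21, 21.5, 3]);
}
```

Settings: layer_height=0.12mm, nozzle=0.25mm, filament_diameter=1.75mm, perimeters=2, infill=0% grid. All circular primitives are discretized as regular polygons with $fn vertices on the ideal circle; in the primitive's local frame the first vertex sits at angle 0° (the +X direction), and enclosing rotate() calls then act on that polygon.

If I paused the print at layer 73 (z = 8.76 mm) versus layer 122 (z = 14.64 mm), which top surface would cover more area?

Layer 73 (z = 8.76): the cone (r1=12→r2=5) has section circumradius 7.771 here — a regular 8-gon (area = (8/2)·7.771²·sin(360°/8) = 170.81 mm²); the cube at (-4, 1) does not reach this height (z outside [10.5, 17.5]); the cube at (3.5, 2) (footprint 21×21.5) is included at this height (area 451.50 mm²); Merging all regions: the regions partially overlap — summed areas 622.31 mm² minus the doubly-counted overlap 10.33 mm² gives 611.98 mm² — area = 611.98 mm². So its area = 611.98 mm². Layer 122 (z = 14.64): the cone is absent (z outside [0, 14.5]); the 23×17 cube at (-4, 1) contributes its full rectangle (area 391.00 mm²); the cube at (3.5, 2) does not reach this height (z outside [6, 9]); Merging all regions: only the 23×17 cube at (-4, 1) is present, so the union is just that shape — area = 391.00 mm². So its area = 391.00 mm². Layer 73 is larger (611.98 vs 391.00 mm²).

layer 73 (z = 8.76 mm)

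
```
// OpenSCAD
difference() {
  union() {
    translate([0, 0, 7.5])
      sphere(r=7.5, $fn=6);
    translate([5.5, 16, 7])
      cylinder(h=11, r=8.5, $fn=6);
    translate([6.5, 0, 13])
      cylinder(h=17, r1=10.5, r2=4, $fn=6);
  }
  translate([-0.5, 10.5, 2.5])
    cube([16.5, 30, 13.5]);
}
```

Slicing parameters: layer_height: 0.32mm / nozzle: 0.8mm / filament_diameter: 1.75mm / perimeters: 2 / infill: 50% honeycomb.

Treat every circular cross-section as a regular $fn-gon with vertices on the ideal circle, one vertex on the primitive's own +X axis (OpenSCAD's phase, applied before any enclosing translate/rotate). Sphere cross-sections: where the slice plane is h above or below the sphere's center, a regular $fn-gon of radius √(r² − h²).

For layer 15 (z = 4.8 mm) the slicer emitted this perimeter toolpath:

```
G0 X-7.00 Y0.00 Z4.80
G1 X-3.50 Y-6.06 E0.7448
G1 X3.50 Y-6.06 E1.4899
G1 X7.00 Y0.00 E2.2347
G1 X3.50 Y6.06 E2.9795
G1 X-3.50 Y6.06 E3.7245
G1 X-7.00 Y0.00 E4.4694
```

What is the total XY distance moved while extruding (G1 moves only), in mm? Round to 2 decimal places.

41.99 mm

Sum the Euclidean lengths of each G1 segment: total = 41.99 mm.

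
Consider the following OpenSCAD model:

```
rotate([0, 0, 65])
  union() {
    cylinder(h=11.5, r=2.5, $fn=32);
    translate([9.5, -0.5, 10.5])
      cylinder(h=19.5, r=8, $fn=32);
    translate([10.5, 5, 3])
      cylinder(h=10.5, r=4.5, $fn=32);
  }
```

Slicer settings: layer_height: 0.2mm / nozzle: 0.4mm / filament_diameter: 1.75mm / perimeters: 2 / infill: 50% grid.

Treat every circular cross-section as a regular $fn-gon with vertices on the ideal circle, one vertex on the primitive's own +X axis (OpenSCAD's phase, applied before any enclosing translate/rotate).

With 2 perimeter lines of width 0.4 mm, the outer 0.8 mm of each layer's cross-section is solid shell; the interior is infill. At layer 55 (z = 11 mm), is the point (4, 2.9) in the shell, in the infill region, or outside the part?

infill

At z = 11 mm: the r=2.5 cylinder contributes a regular 32-gon of circumradius 2.5; the r=8 cylinder at (9.5, -0.5) gives a regular 32-gon of circumradius 8 (constant along its height); the cylinder at (10.5, 5): section is a regular 32-gon, circumradius r=4.5; Combining (union): the regions partially overlap (shared area 51.26 mm²), so overlapping operands fuse into one piece — 1 connected region; (whole slice rotated 65° about Z — lengths, areas and connectivity unchanged). Overall, the cross-section is a single solid region. Undo the 65° rotation: the query point maps to (4.319, -2.400) in the un-rotated model frame. The nearest boundary edge runs (2.11, -3.56)→(1.65, -2.06); distance from the point to it = 2.45 mm. The point is inside the cross-section and 2.45 mm from the nearest boundary — more than the 0.8 mm shell width (2 × 0.4), so it's in the infill interior.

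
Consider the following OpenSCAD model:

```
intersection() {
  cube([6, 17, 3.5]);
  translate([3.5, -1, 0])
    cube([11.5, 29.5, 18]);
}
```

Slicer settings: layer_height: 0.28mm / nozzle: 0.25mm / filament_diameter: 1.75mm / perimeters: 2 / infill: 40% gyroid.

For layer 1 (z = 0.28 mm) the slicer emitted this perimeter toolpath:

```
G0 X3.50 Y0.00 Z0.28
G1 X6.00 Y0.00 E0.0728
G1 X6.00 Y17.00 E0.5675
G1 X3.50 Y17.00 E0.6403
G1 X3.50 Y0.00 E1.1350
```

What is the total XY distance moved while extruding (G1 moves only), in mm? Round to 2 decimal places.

Sum the Euclidean lengths of each G1 segment: total = 39.00 mm.

39.00 mm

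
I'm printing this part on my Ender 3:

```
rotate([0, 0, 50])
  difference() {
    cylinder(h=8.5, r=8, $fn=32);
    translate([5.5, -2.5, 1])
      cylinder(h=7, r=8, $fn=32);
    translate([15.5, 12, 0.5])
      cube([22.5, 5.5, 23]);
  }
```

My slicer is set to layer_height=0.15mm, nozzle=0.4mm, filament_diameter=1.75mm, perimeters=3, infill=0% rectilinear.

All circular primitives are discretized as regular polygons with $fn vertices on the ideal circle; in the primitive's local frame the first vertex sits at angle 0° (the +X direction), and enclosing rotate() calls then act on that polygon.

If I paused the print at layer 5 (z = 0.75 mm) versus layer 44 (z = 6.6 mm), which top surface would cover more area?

Layer 5 (z = 0.75): the r=8 cylinder gives a regular 32-gon of circumradius 8 (constant along its height) (area = (32/2)·8.000²·sin(360°/32) = 199.77 mm²); the cylinder at (5.5, -2.5) does not reach this height (z outside [1, 8]); the cube at (15.5, 12) is present — its section is the full 22.5×5.5 rectangle (area 123.75 mm²); Subtracting the remaining from the first: starting from the r=8 cylinder (199.77 mm²), the 22.5×5.5 cube at (15.5, 12) misses the remaining region (no effect) — area = 199.77 mm²; (whole slice rotated 50° about Z — lengths, areas and connectivity unchanged). So its area = 199.77 mm². Layer 44 (z = 6.6): the r=8 cylinder gives a regular 32-gon of circumradius 8 (constant along its height) (area = (32/2)·8.000²·sin(360°/32) = 199.77 mm²); the r=8 cylinder at (5.5, -2.5) gives a regular 32-gon of circumradius 8 (constant along its height) (area = (32/2)·8.000²·sin(360°/32) = 199.77 mm²); the cube at (15.5, 12) is present — its section is the full 22.5×5.5 rectangle (area 123.75 mm²); Subtracting the remaining from the first: starting from the r=8 cylinder (199.77 mm²), the r=8 cylinder at (5.5, -2.5) partially overlaps it — only the 105.78 mm² overlap (of its 199.77 mm²) is removed, clipping the outline; the 22.5×5.5 cube at (15.5, 12) misses the remaining region (no effect) — area = 94.00 mm²; (whole slice rotated 50° about Z — lengths, areas and connectivity unchanged). So its area = 94.00 mm². Layer 5 is larger (199.77 vs 94.00 mm²).

layer 5 (z = 0.75 mm)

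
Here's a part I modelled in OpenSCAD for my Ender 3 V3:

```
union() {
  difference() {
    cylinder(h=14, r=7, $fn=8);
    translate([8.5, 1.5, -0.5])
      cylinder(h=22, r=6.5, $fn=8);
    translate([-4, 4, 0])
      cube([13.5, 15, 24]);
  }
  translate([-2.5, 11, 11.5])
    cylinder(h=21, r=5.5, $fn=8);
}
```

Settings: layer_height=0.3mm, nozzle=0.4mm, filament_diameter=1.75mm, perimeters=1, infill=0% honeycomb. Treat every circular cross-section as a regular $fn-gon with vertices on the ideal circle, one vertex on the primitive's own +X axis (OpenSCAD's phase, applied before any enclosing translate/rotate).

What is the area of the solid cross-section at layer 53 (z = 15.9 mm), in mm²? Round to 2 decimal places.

At z = 15.9 mm: the cylinder is absent (z outside [0, 14]); the r=6.5 cylinder at (8.5, 1.5) contributes a regular 8-gon of circumradius 6.5 (area = (8/2)·6.500²·sin(360°/8) = 119.50 mm²); the 13.5×15 cube at (-4, 4) contributes its full rectangle (area 202.50 mm²); Taking the first minus the rest: the first operand is absent here, so nothing remains; the r=5.5 cylinder at (-2.5, 11) gives a regular 8-gon of circumradius 5.5 (constant along its height) (area = (8/2)·5.500²·sin(360°/8) = 85.56 mm²); Taking the union: only the r=5.5 cylinder at (-2.5, 11) is present, so the union is just that shape — area = 85.56 mm². Overall, the cross-section is a single solid region. Net area = 85.56 mm².

85.56 mm²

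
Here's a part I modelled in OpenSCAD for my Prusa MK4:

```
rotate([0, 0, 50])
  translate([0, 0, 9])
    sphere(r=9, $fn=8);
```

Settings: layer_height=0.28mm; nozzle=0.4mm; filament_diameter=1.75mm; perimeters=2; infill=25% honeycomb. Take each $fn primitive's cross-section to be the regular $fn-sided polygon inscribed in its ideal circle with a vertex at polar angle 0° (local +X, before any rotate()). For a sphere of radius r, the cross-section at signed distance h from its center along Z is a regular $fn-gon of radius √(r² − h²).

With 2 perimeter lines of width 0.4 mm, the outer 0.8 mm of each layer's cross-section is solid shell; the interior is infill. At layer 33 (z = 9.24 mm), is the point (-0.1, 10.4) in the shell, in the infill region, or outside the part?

At z = 9.24 mm: the r=9 sphere slices to a regular 8-gon of circumradius 8.997 (√(r²−h²) with h=0.24 from center); (whole slice rotated 50° about Z — lengths, areas and connectivity unchanged). Overall, the cross-section is a single solid region. Undo the 50° rotation: the query point maps to (7.903, 6.762) in the un-rotated model frame. The nearest boundary edge runs (9.00, 0.00)→(6.36, 6.36); distance from the point to it = 1.58 mm. The point is not inside any of the regions above, so it lies outside the cross-section (1.58 mm from the nearest boundary).

outside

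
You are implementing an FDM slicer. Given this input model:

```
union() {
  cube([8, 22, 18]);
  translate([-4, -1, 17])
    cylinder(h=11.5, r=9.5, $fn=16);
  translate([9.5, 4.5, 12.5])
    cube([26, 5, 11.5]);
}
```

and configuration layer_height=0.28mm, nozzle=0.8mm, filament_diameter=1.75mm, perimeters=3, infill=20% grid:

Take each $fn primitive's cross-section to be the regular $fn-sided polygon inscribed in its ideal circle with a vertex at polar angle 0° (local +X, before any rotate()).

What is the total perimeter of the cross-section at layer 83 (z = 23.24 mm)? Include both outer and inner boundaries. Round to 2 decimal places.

At z = 23.24 mm: the cube does not reach this height (z outside [0, 18]); the r=9.5 cylinder at (-4, -1) gives a regular 16-gon of circumradius 9.5 (constant along its height) (perimeter = 2·16·9.500·sin(180°/16) = 59.31 mm); the cube at (9.5, 4.5) (footprint 26×5) is included at this height (perimeter 62.00 mm); Merging all regions: the 2 present regions are separate (no shared area or edge), so areas and boundary lengths simply add and each stays a separate island — boundary = 121.31 mm. Overall, the cross-section has 2 separate islands. Total boundary length (outer) = 121.31 mm.

121.31 mm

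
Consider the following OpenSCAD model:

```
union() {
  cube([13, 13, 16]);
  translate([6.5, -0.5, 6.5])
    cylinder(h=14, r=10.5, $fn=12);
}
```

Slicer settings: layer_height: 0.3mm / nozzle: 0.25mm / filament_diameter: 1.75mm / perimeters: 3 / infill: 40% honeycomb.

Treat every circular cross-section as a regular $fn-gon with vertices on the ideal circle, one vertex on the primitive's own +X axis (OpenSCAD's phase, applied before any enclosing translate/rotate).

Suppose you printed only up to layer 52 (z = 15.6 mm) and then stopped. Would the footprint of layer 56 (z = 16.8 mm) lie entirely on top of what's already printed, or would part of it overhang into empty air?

entirely on top

Compare the two slices. At z = 15.6: the cube (footprint 13×13) is included at this height (area 169.00 mm²); the r=10.5 cylinder at (6.5, -0.5) contributes a regular 12-gon of circumradius 10.5 (area = (12/2)·10.500²·sin(360°/12) = 330.75 mm²); Combining (union): the regions partially overlap — summed areas 499.75 mm² minus the doubly-counted overlap 117.54 mm² gives 382.21 mm² — area = 382.21 mm². At z = 16.8: the cube does not reach this height (z outside [0, 16]); the r=10.5 cylinder at (6.5, -0.5) contributes a regular 12-gon of circumradius 10.5 (area = (12/2)·10.500²·sin(360°/12) = 330.75 mm²); Merging all regions: only the r=10.5 cylinder at (6.5, -0.5) is present, so the union is just that shape — area = 330.75 mm². Checking containment: the cross-section at z = 16.8 is a subset of the cross-section at z = 15.6.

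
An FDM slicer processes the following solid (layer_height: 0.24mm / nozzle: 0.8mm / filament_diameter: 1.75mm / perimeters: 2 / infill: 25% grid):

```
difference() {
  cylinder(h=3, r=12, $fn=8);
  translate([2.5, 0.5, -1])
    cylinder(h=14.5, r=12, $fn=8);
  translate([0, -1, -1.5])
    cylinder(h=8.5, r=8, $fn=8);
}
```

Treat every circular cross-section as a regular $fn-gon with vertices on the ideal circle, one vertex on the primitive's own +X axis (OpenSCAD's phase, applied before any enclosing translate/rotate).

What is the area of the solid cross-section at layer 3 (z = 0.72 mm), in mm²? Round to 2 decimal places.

59.01 mm²

At z = 0.72 mm: the cylinder: section is a regular 8-gon, circumradius r=12 (area = (8/2)·12.000²·sin(360°/8) = 407.29 mm²); the cylinder at (2.5, 0.5): section is a regular 8-gon, circumradius r=12 (area = (8/2)·12.000²·sin(360°/8) = 407.29 mm²); the cylinder at (0, -1): section is a regular 8-gon, circumradius r=8 (area = (8/2)·8.000²·sin(360°/8) = 181.02 mm²); Subtracting the remaining from the first: starting from the r=12 cylinder (407.29 mm²), the r=12 cylinder at (2.5, 0.5) partially overlaps it — only the 348.29 mm² overlap (of its 407.29 mm²) is removed, clipping the outline; the r=8 cylinder at (0, -1) misses the remaining region (no effect) — area = 59.01 mm². Overall, the cross-section is a single solid region. Net area = 59.01 mm².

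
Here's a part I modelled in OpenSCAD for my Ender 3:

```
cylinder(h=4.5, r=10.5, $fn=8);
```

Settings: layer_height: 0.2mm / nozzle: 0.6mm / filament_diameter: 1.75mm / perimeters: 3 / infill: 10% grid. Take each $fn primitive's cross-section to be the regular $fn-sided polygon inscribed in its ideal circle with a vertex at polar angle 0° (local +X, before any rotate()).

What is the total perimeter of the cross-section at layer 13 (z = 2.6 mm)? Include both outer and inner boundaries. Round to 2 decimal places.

64.29 mm

At z = 2.6 mm: the r=10.5 cylinder gives a regular 8-gon of circumradius 10.5 (constant along its height) (perimeter = 2·8·10.500·sin(180°/8) = 64.29 mm). Overall, the cross-section is a single solid region. Total boundary length (outer) = 64.29 mm.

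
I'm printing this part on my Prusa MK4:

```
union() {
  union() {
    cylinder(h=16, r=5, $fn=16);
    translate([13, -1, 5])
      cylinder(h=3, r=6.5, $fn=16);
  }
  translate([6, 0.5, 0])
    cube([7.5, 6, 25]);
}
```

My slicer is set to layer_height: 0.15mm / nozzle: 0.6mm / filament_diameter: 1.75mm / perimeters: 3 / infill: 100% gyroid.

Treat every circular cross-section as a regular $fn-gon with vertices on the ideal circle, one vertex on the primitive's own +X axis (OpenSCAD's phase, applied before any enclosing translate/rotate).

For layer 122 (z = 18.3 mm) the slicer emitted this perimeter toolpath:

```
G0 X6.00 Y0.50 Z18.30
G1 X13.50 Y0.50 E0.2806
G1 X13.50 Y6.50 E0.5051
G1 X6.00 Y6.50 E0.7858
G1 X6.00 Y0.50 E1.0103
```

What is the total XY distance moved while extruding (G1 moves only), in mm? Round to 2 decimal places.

27.00 mm

Sum the Euclidean lengths of each G1 segment: total = 27.00 mm.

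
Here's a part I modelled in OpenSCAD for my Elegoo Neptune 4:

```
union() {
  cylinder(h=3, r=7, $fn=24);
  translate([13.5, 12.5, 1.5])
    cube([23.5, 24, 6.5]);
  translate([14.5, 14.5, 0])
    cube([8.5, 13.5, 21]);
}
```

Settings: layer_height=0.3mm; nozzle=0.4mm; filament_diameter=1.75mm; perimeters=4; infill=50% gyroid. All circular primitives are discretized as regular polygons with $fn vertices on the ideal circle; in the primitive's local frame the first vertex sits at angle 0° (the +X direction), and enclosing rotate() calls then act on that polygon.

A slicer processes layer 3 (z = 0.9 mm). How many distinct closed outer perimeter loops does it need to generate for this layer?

2

At z = 0.9 mm: the r=7 cylinder gives a regular 24-gon of circumradius 7 (constant along its height); the cube at (13.5, 12.5) is absent (z outside [1.5, 8]); the cube at (14.5, 14.5) is present — its section is the full 8.5×13.5 rectangle; Taking the union: the 2 present regions are separate (no shared area or edge), so areas and boundary lengths simply add and each stays a separate island — 2 connected regions. The result has 2 disconnected regions.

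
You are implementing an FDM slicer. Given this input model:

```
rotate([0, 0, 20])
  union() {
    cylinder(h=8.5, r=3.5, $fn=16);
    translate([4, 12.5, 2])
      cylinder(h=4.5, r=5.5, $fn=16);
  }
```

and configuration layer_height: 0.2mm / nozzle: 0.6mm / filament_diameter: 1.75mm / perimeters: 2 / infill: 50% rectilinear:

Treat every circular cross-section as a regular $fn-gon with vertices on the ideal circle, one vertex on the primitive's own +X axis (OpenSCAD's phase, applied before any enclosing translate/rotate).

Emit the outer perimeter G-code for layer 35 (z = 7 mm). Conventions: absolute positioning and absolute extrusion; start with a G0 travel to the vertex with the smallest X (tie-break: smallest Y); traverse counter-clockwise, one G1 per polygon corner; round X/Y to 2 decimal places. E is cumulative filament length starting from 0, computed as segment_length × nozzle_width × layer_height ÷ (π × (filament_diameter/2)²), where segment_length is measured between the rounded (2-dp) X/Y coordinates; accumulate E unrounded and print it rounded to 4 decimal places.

G0 X-3.50 Y0.15 Z7.00
G1 X-3.29 Y-1.20 E0.0682
G1 X-2.58 Y-2.36 E0.1360
G1 X-1.48 Y-3.17 E0.2042
G1 X-0.15 Y-3.50 E0.2725
G1 X1.20 Y-3.29 E0.3407
G1 X2.36 Y-2.58 E0.4085
G1 X3.17 Y-1.48 E0.4767
G1 X3.50 Y-0.15 E0.5451
G1 X3.29 Y1.20 E0.6132
G1 X2.58 Y2.36 E0.6811
G1 X1.48 Y3.17 E0.7492
G1 X0.15 Y3.50 E0.8176
G1 X-1.20 Y3.29 E0.8858
G1 X-2.36 Y2.58 E0.9536
G1 X-3.17 Y1.48 E1.0218
G1 X-3.50 Y0.15 E1.0901

At z = 7 mm: the r=3.5 cylinder gives a regular 16-gon of circumradius 3.5 (constant along its height); the cylinder at (4, 12.5) does not reach this height (z outside [2, 6.5]); Combining (union): only the r=3.5 cylinder is present, so the union is just that shape — 1 connected region; (rotated 20° about Z; rotation is an isometry so areas/perimeters/island counts are preserved). The outline is a single polygon with 16 vertices. Extrusion per mm of travel: 0.6 × 0.2 / (π × 0.875²) = 0.049890. Accumulating E over each segment gives final E = 1.0901.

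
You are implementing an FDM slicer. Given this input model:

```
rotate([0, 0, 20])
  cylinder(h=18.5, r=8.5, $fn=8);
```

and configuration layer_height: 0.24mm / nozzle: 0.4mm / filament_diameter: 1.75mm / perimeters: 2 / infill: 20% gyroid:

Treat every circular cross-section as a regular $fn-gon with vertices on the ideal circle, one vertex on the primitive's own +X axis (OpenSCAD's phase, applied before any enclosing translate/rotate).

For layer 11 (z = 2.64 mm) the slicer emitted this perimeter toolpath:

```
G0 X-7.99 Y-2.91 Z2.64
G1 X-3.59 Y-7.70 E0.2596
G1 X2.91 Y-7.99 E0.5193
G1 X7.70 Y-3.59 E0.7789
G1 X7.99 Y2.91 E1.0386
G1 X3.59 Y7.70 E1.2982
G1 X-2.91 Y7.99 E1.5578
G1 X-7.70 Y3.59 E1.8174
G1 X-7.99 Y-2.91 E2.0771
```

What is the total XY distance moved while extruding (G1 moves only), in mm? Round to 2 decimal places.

Sum the Euclidean lengths of each G1 segment: total = 52.04 mm.

52.04 mm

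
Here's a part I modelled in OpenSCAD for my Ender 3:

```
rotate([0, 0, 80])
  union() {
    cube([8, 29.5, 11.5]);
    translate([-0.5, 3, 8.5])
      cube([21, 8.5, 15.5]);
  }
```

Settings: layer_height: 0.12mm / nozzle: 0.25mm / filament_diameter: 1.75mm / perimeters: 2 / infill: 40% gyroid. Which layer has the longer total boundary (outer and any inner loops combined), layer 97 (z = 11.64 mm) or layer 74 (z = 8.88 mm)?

layer 74 (z = 8.88 mm)

Layer 97 (z = 11.64): the cube is not intersected at this z (z outside [0, 11.5]); the 21×8.5 cube at (-0.5, 3) contributes its full rectangle (perimeter 59.00 mm); Combining (union): only the 21×8.5 cube at (-0.5, 3) is present, so the union is just that shape — boundary = 59.00 mm; (rotated 80° about Z; rotation is an isometry so areas/perimeters/island counts are preserved). So its perimeter = 59.00 mm. Layer 74 (z = 8.88): the cube (footprint 8×29.5) is included at this height (perimeter 75.00 mm); the cube at (-0.5, 3) (footprint 21×8.5) is included at this height (perimeter 59.00 mm); Taking the union: the regions partially overlap (shared area 68.00 mm²), so the edge portions inside another operand are dropped and the merged outline is re-measured after clipping — boundary = 101.00 mm; (whole slice rotated 80° about Z — lengths, areas and connectivity unchanged). So its perimeter = 101.00 mm. Layer 74 is larger (101.00 vs 59.00 mm).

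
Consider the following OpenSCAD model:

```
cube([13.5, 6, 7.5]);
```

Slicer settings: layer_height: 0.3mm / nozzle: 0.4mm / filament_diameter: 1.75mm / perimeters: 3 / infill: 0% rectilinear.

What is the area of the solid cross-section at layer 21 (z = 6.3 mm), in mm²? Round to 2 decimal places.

81.00 mm²

At z = 6.3 mm: the 13.5×6 cube contributes its full rectangle (area 81.00 mm²). Overall, the cross-section is a single solid region. Net area = 81.00 mm².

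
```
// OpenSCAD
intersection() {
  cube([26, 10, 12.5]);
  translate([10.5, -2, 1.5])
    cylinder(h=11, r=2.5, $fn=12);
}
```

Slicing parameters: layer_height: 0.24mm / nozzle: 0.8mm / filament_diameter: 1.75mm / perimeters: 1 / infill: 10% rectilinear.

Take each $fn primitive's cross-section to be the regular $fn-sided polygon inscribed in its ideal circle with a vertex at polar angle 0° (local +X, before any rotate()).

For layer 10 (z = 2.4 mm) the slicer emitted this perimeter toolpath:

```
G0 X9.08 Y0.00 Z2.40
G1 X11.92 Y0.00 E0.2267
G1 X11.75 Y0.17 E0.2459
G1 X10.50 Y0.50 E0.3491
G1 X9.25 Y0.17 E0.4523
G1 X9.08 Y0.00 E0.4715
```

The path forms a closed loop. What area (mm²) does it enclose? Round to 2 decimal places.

Apply the shoelace formula to the sequence of (X, Y) vertices; enclosed area = 0.87 mm².

0.87 mm²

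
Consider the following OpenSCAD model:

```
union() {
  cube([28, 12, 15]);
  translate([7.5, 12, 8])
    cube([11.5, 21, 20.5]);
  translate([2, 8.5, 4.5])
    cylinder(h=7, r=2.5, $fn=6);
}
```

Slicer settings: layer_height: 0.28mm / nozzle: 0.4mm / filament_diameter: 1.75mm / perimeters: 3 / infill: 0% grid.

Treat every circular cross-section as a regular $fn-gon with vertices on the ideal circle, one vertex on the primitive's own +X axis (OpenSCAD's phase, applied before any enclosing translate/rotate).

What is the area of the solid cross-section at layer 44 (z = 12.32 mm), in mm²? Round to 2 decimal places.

At z = 12.32 mm: the 28×12 cube contributes its full rectangle (area 336.00 mm²); the cube at (7.5, 12) is present — its section is the full 11.5×21 rectangle (area 241.50 mm²); the cylinder at (2, 8.5) is absent (z outside [4.5, 11.5]); Taking the union: the 2 present regions share edge segments without overlapping in area, so areas simply add but the touching pieces fuse into one outline (the shared edge portions become interior and drop out of the boundary) — area = 577.50 mm². Overall, the cross-section is a single solid region. Net area = 577.50 mm².

577.50 mm²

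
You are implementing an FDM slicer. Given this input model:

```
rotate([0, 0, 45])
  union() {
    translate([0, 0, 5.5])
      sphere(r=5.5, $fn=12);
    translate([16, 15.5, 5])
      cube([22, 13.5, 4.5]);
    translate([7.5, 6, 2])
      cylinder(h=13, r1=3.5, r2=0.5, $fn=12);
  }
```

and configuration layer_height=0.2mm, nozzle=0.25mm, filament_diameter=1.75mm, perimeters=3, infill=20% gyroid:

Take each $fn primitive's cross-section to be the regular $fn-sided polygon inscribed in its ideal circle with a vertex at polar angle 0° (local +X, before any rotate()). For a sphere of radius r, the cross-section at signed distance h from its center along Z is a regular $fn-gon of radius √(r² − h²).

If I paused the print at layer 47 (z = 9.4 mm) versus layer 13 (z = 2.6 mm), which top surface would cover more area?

layer 47 (z = 9.4 mm)

Layer 47 (z = 9.4): the r=5.5 sphere slices to a regular 12-gon of circumradius 3.878 (√(r²−h²) with h=3.9 from center) (area = (12/2)·3.878²·sin(360°/12) = 45.12 mm²); the cube at (16, 15.5) (footprint 22×13.5) is included at this height (area 297.00 mm²); the cone at (7.5, 6): at t=0.569 of its height the radius interpolates to r₁+(r₂−r₁)t = 1.792, giving a regular 12-gon of that circumradius (area = (12/2)·1.792²·sin(360°/12) = 9.64 mm²); Combining (union): the 3 present regions are separate (no shared area or edge), so areas and boundary lengths simply add and each stays a separate island — area = 351.76 mm²; (rotated 45° about Z; rotation is an isometry so areas/perimeters/island counts are preserved). So its area = 351.76 mm². Layer 13 (z = 2.6): the r=5.5 sphere contributes a regular 12-gon of circumradius √(5.5²−2.9²) = 4.673 (area = (12/2)·4.673²·sin(360°/12) = 65.52 mm²); the cube at (16, 15.5) does not reach this height (z outside [5, 9.5]); the cone at (7.5, 6) contributes a regular 12-gon of circumradius 3.362 (interpolated between r1=3.5 and r2=0.5 at t=0.046) (area = (12/2)·3.362²·sin(360°/12) = 33.90 mm²); Taking the union: the 2 present regions are separate (no shared area or edge), so areas and boundary lengths simply add and each stays a separate island — area = 99.42 mm²; (whole slice rotated 45° about Z — lengths, areas and connectivity unchanged). So its area = 99.42 mm². Layer 47 is larger (351.76 vs 99.42 mm²).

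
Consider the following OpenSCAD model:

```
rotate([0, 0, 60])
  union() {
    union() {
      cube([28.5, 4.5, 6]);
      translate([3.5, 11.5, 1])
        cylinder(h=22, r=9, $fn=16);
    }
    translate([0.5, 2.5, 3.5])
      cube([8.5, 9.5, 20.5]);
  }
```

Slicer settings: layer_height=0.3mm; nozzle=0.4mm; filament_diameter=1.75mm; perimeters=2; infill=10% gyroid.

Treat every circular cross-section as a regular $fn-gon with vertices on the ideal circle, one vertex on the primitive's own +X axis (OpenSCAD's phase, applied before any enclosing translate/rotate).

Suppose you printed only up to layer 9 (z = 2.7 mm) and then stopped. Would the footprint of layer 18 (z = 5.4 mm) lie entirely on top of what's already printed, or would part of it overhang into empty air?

Compare the two slices. At z = 2.7: the cube is present — its section is the full 28.5×4.5 rectangle (area 128.25 mm²); the r=9 cylinder at (3.5, 11.5) gives a regular 16-gon of circumradius 9 (constant along its height) (area = (16/2)·9.000²·sin(360°/16) = 247.98 mm²); Combining (union): the regions partially overlap — summed areas 376.23 mm² minus the doubly-counted overlap 12.78 mm² gives 363.45 mm² — area = 363.45 mm²; the cube at (0.5, 2.5) does not reach this height (z outside [3.5, 24]); Combining (union): only the result so far is present, so the union is just that shape — area = 363.45 mm²; (whole slice rotated 60° about Z — lengths, areas and connectivity unchanged). At z = 5.4: the cube (footprint 28.5×4.5) is included at this height (area 128.25 mm²); the r=9 cylinder at (3.5, 11.5) gives a regular 16-gon of circumradius 9 (constant along its height) (area = (16/2)·9.000²·sin(360°/16) = 247.98 mm²); Combining (union): the regions partially overlap — summed areas 376.23 mm² minus the doubly-counted overlap 12.78 mm² gives 363.45 mm² — area = 363.45 mm²; the 8.5×9.5 cube at (0.5, 2.5) contributes its full rectangle (area 80.75 mm²); Combining (union): the regions partially overlap — summed areas 444.20 mm² minus the doubly-counted overlap 80.75 mm² gives 363.45 mm² — area = 363.45 mm²; (whole slice rotated 60° about Z — lengths, areas and connectivity unchanged). Checking containment: the cross-section at z = 5.4 is a subset of the cross-section at z = 2.7.

entirely on top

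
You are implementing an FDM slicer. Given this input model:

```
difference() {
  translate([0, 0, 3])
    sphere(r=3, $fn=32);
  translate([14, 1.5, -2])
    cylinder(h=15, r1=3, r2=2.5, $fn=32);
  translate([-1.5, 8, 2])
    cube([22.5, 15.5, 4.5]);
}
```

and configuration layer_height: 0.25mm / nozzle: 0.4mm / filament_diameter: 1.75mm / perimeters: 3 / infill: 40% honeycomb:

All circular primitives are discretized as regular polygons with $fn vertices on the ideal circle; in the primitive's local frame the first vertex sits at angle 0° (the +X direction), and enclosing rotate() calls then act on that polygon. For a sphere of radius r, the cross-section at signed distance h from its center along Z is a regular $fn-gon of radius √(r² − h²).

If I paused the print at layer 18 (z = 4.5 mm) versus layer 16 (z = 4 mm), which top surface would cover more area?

Layer 18 (z = 4.5): the r=3 sphere contributes a regular 32-gon of circumradius √(3²−1.5²) = 2.598 (area = (32/2)·2.598²·sin(360°/32) = 21.07 mm²); the cone at (14, 1.5) contributes a regular 32-gon of circumradius 2.783 (interpolated between r1=3 and r2=2.5 at t=0.433) (area = (32/2)·2.783²·sin(360°/32) = 24.18 mm²); the cube at (-1.5, 8) (footprint 22.5×15.5) is included at this height (area 348.75 mm²); After the difference (first − rest): starting from the r=3 sphere (21.07 mm²), the cone at (14, 1.5) misses the remaining region (no effect); the 22.5×15.5 cube at (-1.5, 8) misses the remaining region (no effect) — area = 21.07 mm². So its area = 21.07 mm². Layer 16 (z = 4): the r=3 sphere contributes a regular 32-gon of circumradius √(3²−1²) = 2.828 (area = (32/2)·2.828²·sin(360°/32) = 24.97 mm²); the cone at (14, 1.5) (r1=3→r2=2.5) has section circumradius 2.800 here — a regular 32-gon (area = (32/2)·2.800²·sin(360°/32) = 24.47 mm²); the cube at (-1.5, 8) is present — its section is the full 22.5×15.5 rectangle (area 348.75 mm²); Taking the first minus the rest: starting from the r=3 sphere (24.97 mm²), the cone at (14, 1.5) misses the remaining region (no effect); the 22.5×15.5 cube at (-1.5, 8) misses the remaining region (no effect) — area = 24.97 mm². So its area = 24.97 mm². Layer 16 is larger (24.97 vs 21.07 mm²).

layer 16 (z = 4 mm)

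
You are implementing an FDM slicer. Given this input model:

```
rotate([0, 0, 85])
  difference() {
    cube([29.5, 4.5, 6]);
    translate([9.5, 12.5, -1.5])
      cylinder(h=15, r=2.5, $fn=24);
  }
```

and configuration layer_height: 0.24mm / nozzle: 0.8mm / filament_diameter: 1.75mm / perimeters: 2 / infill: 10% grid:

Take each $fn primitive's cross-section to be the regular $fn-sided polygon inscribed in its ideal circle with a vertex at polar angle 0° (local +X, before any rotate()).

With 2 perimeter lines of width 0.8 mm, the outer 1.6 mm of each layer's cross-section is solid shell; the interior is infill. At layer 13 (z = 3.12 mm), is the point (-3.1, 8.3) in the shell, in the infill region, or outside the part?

shell

At z = 3.12 mm: the cube (footprint 29.5×4.5) is included at this height; the r=2.5 cylinder at (9.5, 12.5) contributes a regular 24-gon of circumradius 2.5; After the difference (first − rest): starting from the 29.5×4.5 cube, the r=2.5 cylinder at (9.5, 12.5) misses the remaining region (no effect) — 1 connected region; (whole slice rotated 85° about Z — lengths, areas and connectivity unchanged). Overall, the cross-section is a single solid region. Undo the 85° rotation: the query point maps to (7.998, 3.812) in the un-rotated model frame. The nearest boundary edge runs (0.00, 4.50)→(29.50, 4.50); distance from the point to it = 0.69 mm. The point is inside the cross-section, 0.69 mm from the nearest boundary — within the 1.6 mm shell band (2 × 0.8).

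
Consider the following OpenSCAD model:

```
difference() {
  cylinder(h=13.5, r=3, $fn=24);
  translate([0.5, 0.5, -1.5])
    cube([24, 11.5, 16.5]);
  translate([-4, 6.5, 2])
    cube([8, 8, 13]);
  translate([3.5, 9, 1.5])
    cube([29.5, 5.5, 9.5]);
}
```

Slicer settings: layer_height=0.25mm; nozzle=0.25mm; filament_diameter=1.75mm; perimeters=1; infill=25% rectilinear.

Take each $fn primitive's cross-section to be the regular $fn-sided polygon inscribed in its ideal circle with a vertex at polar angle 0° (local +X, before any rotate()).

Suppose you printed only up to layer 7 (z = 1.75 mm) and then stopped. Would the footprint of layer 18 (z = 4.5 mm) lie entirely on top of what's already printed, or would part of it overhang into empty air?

Compare the two slices. At z = 1.75: the r=3 cylinder contributes a regular 24-gon of circumradius 3 (area = (24/2)·3.000²·sin(360°/24) = 27.95 mm²); the cube at (0.5, 0.5) (footprint 24×11.5) is included at this height (area 276.00 mm²); the cube at (-4, 6.5) does not reach this height (z outside [2, 15]); the cube at (3.5, 9) (footprint 29.5×5.5) is included at this height (area 162.25 mm²); After the difference (first − rest): starting from the r=3 cylinder (27.95 mm²), the 24×11.5 cube at (0.5, 0.5) partially overlaps it — only the 4.27 mm² overlap (of its 276.00 mm²) is removed, clipping the outline; the 29.5×5.5 cube at (3.5, 9) misses the remaining region (no effect) — area = 23.68 mm². At z = 4.5: the r=3 cylinder contributes a regular 24-gon of circumradius 3 (area = (24/2)·3.000²·sin(360°/24) = 27.95 mm²); the cube at (0.5, 0.5) (footprint 24×11.5) is included at this height (area 276.00 mm²); the cube at (-4, 6.5) (footprint 8×8) is included at this height (area 64.00 mm²); the cube at (3.5, 9) (footprint 29.5×5.5) is included at this height (area 162.25 mm²); Subtracting the remaining from the first: starting from the r=3 cylinder (27.95 mm²), the 24×11.5 cube at (0.5, 0.5) partially overlaps it — only the 4.27 mm² overlap (of its 276.00 mm²) is removed, clipping the outline; the 8×8 cube at (-4, 6.5) misses the remaining region (no effect); the 29.5×5.5 cube at (3.5, 9) misses the remaining region (no effect) — area = 23.68 mm². Checking containment: the cross-section at z = 4.5 is a subset of the cross-section at z = 1.75.

entirely on top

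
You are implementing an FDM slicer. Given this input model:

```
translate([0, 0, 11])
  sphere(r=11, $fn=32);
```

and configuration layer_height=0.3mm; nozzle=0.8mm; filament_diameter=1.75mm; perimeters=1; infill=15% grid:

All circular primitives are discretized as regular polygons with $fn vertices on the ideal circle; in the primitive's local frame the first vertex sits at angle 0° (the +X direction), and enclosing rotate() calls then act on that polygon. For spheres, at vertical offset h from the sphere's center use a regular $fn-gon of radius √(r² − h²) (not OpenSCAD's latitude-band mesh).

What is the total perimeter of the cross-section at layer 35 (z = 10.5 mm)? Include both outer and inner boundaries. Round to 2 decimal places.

68.93 mm

At z = 10.5 mm: the sphere: section is a regular 32-gon, circumradius = √(r²−h²) = √(11²−0.5²) = 10.989 (perimeter = 2·32·10.989·sin(180°/32) = 68.93 mm). Overall, the cross-section is a single solid region. Total boundary length (outer) = 68.93 mm.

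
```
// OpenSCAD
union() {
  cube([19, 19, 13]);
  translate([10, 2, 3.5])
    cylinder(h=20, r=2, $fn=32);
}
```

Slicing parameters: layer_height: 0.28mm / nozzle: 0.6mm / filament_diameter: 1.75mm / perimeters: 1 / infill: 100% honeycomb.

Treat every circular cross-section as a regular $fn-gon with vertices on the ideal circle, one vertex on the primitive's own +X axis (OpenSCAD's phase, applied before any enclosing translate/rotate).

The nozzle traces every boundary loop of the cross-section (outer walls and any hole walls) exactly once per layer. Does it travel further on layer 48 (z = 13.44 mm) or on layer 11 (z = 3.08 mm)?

Layer 48 (z = 13.44): the cube is absent (z outside [0, 13]); the cylinder at (10, 2): section is a regular 32-gon, circumradius r=2 (perimeter = 2·32·2.000·sin(180°/32) = 12.55 mm); Combining (union): only the r=2 cylinder at (10, 2) is present, so the union is just that shape — boundary = 12.55 mm. So its perimeter = 12.55 mm. Layer 11 (z = 3.08): the cube is present — its section is the full 19×19 rectangle (perimeter 76.00 mm); the cylinder at (10, 2) does not reach this height (z outside [3.5, 23.5]); Combining (union): only the 19×19 cube is present, so the union is just that shape — boundary = 76.00 mm. So its perimeter = 76.00 mm. Layer 11 is larger (76.00 vs 12.55 mm).

layer 11 (z = 3.08 mm)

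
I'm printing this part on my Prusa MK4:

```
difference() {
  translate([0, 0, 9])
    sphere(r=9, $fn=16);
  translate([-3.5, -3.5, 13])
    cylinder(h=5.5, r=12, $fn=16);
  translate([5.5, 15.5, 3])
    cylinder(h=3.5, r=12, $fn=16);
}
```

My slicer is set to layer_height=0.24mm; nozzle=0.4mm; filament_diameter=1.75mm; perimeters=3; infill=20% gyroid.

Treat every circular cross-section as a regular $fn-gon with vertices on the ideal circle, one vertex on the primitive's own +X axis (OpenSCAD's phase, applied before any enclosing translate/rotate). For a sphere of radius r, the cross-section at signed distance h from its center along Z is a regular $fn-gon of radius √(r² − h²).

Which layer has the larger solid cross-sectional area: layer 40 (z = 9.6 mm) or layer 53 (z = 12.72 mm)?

layer 40 (z = 9.6 mm)

Layer 40 (z = 9.6): the r=9 sphere contributes a regular 16-gon of circumradius √(9²−0.6²) = 8.980 (area = (16/2)·8.980²·sin(360°/16) = 246.88 mm²); the cylinder at (-3.5, -3.5) is not intersected at this z (z outside [13, 18.5]); the cylinder at (5.5, 15.5) is absent (z outside [3, 6.5]); Subtracting the remaining from the first: none of the subtracted shapes is present at this height, so the r=9 sphere is unchanged — area = 246.88 mm². So its area = 246.88 mm². Layer 53 (z = 12.72): the r=9 sphere contributes a regular 16-gon of circumradius √(9²−3.72²) = 8.195 (area = (16/2)·8.195²·sin(360°/16) = 205.61 mm²); the cylinder at (-3.5, -3.5) is not intersected at this z (z outside [13, 18.5]); the cylinder at (5.5, 15.5) is not intersected at this z (z outside [3, 6.5]); Taking the first minus the rest: none of the subtracted shapes is present at this height, so the r=9 sphere is unchanged — area = 205.61 mm². So its area = 205.61 mm². Layer 40 is larger (246.88 vs 205.61 mm²).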